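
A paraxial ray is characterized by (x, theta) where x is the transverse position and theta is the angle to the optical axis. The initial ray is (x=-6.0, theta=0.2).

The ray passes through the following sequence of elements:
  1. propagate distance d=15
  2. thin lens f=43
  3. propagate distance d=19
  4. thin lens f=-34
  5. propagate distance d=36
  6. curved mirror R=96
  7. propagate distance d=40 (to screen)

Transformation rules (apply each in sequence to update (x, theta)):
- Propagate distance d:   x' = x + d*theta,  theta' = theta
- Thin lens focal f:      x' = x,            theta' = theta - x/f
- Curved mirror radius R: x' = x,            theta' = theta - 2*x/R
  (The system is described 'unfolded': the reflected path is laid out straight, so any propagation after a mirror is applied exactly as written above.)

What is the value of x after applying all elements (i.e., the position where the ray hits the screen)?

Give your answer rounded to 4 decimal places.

Answer: 15.6394

Derivation:
Initial: x=-6.0000 theta=0.2000
After 1 (propagate distance d=15): x=-3.0000 theta=0.2000
After 2 (thin lens f=43): x=-3.0000 theta=58/215 (≈0.2698)
After 3 (propagate distance d=19): x=457/215 (≈2.1256) theta=58/215 (≈0.2698)
After 4 (thin lens f=-34): x=457/215 (≈2.1256) theta=2429/7310 (≈0.3323)
After 5 (propagate distance d=36): x=51491/3655 (≈14.0878) theta=2429/7310 (≈0.3323)
After 6 (curved mirror R=96): x=51491/3655 (≈14.0878) theta=1361/35088 (≈0.0388)
After 7 (propagate distance d=40 (to screen)): x=342971/21930 (≈15.6394) theta=1361/35088 (≈0.0388)
Rounded to 4 decimal places: x = 15.6394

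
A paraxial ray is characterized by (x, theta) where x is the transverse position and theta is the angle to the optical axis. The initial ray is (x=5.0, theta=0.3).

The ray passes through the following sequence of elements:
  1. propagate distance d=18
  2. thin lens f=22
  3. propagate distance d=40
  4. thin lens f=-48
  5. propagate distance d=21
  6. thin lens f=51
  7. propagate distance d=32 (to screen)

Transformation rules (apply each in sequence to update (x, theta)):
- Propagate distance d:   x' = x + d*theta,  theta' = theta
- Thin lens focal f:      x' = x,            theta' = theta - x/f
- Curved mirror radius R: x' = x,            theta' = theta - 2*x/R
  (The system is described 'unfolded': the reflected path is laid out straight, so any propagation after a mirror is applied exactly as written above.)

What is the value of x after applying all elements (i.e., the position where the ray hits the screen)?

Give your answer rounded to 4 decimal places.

Answer: -2.6818

Derivation:
Initial: x=5.0000 theta=0.3000
After 1 (propagate distance d=18): x=10.4000 theta=0.3000
After 2 (thin lens f=22): x=10.4000 theta=-19/110 (≈-0.1727)
After 3 (propagate distance d=40): x=192/55 (≈3.4909) theta=-19/110 (≈-0.1727)
After 4 (thin lens f=-48): x=192/55 (≈3.4909) theta=-0.1000
After 5 (propagate distance d=21): x=153/110 (≈1.3909) theta=-0.1000
After 6 (thin lens f=51): x=153/110 (≈1.3909) theta=-7/55 (≈-0.1273)
After 7 (propagate distance d=32 (to screen)): x=-59/22 (≈-2.6818) theta=-7/55 (≈-0.1273)
Rounded to 4 decimal places: x = -2.6818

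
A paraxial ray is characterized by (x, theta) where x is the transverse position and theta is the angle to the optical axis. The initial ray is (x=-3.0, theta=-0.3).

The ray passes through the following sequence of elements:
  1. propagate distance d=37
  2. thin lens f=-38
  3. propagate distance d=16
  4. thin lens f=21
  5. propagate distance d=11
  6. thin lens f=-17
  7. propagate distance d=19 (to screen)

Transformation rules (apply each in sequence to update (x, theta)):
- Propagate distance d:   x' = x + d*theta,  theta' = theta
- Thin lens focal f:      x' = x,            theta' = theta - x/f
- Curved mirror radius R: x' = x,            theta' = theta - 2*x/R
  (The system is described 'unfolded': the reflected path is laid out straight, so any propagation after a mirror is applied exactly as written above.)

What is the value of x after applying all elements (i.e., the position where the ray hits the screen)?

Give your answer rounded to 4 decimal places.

Initial: x=-3.0000 theta=-0.3000
After 1 (propagate distance d=37): x=-14.1000 theta=-0.3000
After 2 (thin lens f=-38): x=-14.1000 theta=-51/76 (≈-0.6711)
After 3 (propagate distance d=16): x=-4719/190 (≈-24.8368) theta=-51/76 (≈-0.6711)
After 4 (thin lens f=21): x=-4719/190 (≈-24.8368) theta=1361/2660 (≈0.5117)
After 5 (propagate distance d=11): x=-10219/532 (≈-19.2086) theta=1361/2660 (≈0.5117)
After 6 (thin lens f=-17): x=-10219/532 (≈-19.2086) theta=-1997/3230 (≈-0.6183)
After 7 (propagate distance d=19 (to screen)): x=-1399817/45220 (≈-30.9557) theta=-1997/3230 (≈-0.6183)
Rounded to 4 decimal places: x = -30.9557

Answer: -30.9557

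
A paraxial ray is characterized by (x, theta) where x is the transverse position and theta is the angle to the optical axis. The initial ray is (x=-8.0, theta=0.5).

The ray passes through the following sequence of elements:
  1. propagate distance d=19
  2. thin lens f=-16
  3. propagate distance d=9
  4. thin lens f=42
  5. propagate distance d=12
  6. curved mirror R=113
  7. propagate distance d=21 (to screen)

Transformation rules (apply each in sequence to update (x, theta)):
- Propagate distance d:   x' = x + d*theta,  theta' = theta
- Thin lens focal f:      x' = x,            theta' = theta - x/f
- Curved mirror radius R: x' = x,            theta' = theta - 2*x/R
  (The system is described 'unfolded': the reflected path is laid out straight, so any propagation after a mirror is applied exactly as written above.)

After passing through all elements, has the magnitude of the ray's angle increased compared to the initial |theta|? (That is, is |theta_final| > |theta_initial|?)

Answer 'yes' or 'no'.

Answer: no

Derivation:
Initial: x=-8.0000 theta=0.5000
After 1 (propagate distance d=19): x=1.5000 theta=0.5000
After 2 (thin lens f=-16): x=1.5000 theta=19/32 (≈0.5938)
After 3 (propagate distance d=9): x=219/32 (≈6.8438) theta=19/32 (≈0.5938)
After 4 (thin lens f=42): x=219/32 (≈6.8438) theta=193/448 (≈0.4308)
After 5 (propagate distance d=12): x=2691/224 (≈12.0134) theta=193/448 (≈0.4308)
After 6 (curved mirror R=113): x=2691/224 (≈12.0134) theta=11045/50624 (≈0.2182)
After 7 (propagate distance d=21 (to screen)): x=840111/50624 (≈16.5951) theta=11045/50624 (≈0.2182)
|theta_initial|=0.5000 |theta_final|=11045/50624 (≈0.2182) -> not increased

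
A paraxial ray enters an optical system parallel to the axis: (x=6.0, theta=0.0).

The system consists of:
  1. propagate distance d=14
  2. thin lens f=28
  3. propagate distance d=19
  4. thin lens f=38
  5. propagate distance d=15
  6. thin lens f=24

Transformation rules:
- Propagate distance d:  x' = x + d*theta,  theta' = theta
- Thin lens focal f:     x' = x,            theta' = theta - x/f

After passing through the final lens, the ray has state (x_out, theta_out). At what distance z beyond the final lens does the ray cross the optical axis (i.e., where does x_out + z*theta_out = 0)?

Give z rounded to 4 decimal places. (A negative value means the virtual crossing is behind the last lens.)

Answer: -11.3882

Derivation:
Initial: x=6.0000 theta=0.0000
After 1 (propagate distance d=14): x=6.0000 theta=0.0000
After 2 (thin lens f=28): x=6.0000 theta=-3/14 (≈-0.2143)
After 3 (propagate distance d=19): x=27/14 (≈1.9286) theta=-3/14 (≈-0.2143)
After 4 (thin lens f=38): x=27/14 (≈1.9286) theta=-141/532 (≈-0.2650)
After 5 (propagate distance d=15): x=-1089/532 (≈-2.0470) theta=-141/532 (≈-0.2650)
After 6 (thin lens f=24): x=-1089/532 (≈-2.0470) theta=-765/4256 (≈-0.1797)
z_focus = -x_out/theta_out = -(-1089/532)/(-765/4256) = -968/85 ≈ -11.3882
Rounded to 4 decimal places: z = -11.3882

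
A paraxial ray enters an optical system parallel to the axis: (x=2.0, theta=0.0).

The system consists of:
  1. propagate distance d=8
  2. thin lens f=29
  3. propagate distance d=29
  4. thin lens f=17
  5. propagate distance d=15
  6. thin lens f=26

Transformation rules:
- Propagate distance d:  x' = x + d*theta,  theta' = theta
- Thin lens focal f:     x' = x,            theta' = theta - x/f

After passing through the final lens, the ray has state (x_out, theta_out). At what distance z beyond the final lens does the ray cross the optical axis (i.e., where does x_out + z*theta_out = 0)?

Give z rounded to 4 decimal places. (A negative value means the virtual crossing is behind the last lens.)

Answer: -35.4545

Derivation:
Initial: x=2.0000 theta=0.0000
After 1 (propagate distance d=8): x=2.0000 theta=0.0000
After 2 (thin lens f=29): x=2.0000 theta=-2/29 (≈-0.0690)
After 3 (propagate distance d=29): x=0.0000 theta=-2/29 (≈-0.0690)
After 4 (thin lens f=17): x=0.0000 theta=-2/29 (≈-0.0690)
After 5 (propagate distance d=15): x=-30/29 (≈-1.0345) theta=-2/29 (≈-0.0690)
After 6 (thin lens f=26): x=-30/29 (≈-1.0345) theta=-11/377 (≈-0.0292)
z_focus = -x_out/theta_out = -(-30/29)/(-11/377) = -390/11 ≈ -35.4545
Rounded to 4 decimal places: z = -35.4545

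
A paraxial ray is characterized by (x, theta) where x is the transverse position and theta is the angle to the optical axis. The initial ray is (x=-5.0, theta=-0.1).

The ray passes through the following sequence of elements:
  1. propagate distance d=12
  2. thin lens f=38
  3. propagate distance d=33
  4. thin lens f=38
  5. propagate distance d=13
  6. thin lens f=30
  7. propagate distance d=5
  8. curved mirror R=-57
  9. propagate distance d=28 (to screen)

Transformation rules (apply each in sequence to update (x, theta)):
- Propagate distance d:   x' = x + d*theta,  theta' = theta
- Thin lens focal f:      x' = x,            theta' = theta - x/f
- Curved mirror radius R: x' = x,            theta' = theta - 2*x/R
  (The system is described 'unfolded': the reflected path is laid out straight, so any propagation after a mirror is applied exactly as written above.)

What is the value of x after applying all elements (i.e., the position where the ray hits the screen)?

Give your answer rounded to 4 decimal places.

Answer: 5.1447

Derivation:
Initial: x=-5.0000 theta=-0.1000
After 1 (propagate distance d=12): x=-6.2000 theta=-0.1000
After 2 (thin lens f=38): x=-6.2000 theta=6/95 (≈0.0632)
After 3 (propagate distance d=33): x=-391/95 (≈-4.1158) theta=6/95 (≈0.0632)
After 4 (thin lens f=38): x=-391/95 (≈-4.1158) theta=619/3610 (≈0.1715)
After 5 (propagate distance d=13): x=-6811/3610 (≈-1.8867) theta=619/3610 (≈0.1715)
After 6 (thin lens f=30): x=-6811/3610 (≈-1.8867) theta=25381/108300 (≈0.2344)
After 7 (propagate distance d=5): x=-163/228 (≈-0.7149) theta=25381/108300 (≈0.2344)
After 8 (curved mirror R=-57): x=-163/228 (≈-0.7149) theta=67993/324900 (≈0.2093)
After 9 (propagate distance d=28 (to screen)): x=1671529/324900 (≈5.1447) theta=67993/324900 (≈0.2093)
Rounded to 4 decimal places: x = 5.1447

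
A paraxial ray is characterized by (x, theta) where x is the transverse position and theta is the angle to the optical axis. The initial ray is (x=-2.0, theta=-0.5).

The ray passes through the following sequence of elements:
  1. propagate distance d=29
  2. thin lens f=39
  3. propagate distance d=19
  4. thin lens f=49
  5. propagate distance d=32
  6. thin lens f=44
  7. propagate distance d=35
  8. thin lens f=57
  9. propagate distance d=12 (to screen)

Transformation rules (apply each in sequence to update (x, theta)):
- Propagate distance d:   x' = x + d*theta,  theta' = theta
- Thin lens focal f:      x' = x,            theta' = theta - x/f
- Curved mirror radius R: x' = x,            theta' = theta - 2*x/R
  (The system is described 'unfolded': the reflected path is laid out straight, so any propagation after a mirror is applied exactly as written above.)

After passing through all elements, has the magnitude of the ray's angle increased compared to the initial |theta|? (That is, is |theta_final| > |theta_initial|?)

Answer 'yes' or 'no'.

Answer: no

Derivation:
Initial: x=-2.0000 theta=-0.5000
After 1 (propagate distance d=29): x=-16.5000 theta=-0.5000
After 2 (thin lens f=39): x=-16.5000 theta=-1/13 (≈-0.0769)
After 3 (propagate distance d=19): x=-467/26 (≈-17.9615) theta=-1/13 (≈-0.0769)
After 4 (thin lens f=49): x=-467/26 (≈-17.9615) theta=369/1274 (≈0.2896)
After 5 (propagate distance d=32): x=-11075/1274 (≈-8.6931) theta=369/1274 (≈0.2896)
After 6 (thin lens f=44): x=-11075/1274 (≈-8.6931) theta=27311/56056 (≈0.4872)
After 7 (propagate distance d=35): x=36045/4312 (≈8.3592) theta=27311/56056 (≈0.4872)
After 8 (thin lens f=57): x=36045/4312 (≈8.3592) theta=16487/48412 (≈0.3406)
After 9 (propagate distance d=12 (to screen)): x=1893669/152152 (≈12.4459) theta=16487/48412 (≈0.3406)
|theta_initial|=0.5000 |theta_final|=16487/48412 (≈0.3406) -> not increased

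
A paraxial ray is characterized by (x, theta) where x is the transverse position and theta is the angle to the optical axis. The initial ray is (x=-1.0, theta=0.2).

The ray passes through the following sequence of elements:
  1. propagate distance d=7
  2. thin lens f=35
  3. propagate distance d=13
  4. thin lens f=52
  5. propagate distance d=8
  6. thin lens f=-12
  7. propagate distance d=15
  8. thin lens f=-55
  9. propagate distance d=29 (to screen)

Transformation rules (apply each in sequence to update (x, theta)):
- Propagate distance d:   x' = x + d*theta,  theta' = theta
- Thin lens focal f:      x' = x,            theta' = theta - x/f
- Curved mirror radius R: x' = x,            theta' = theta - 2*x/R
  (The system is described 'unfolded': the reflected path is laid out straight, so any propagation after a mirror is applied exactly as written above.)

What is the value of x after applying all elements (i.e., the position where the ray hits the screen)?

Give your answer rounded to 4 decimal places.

Initial: x=-1.0000 theta=0.2000
After 1 (propagate distance d=7): x=0.4000 theta=0.2000
After 2 (thin lens f=35): x=0.4000 theta=33/175 (≈0.1886)
After 3 (propagate distance d=13): x=499/175 (≈2.8514) theta=33/175 (≈0.1886)
After 4 (thin lens f=52): x=499/175 (≈2.8514) theta=1217/9100 (≈0.1337)
After 5 (propagate distance d=8): x=8921/2275 (≈3.9213) theta=1217/9100 (≈0.1337)
After 6 (thin lens f=-12): x=8921/2275 (≈3.9213) theta=449/975 (≈0.4605)
After 7 (propagate distance d=15): x=24636/2275 (≈10.8290) theta=449/975 (≈0.4605)
After 8 (thin lens f=-55): x=24636/2275 (≈10.8290) theta=246773/375375 (≈0.6574)
After 9 (propagate distance d=29 (to screen)): x=1603051/53625 (≈29.8937) theta=246773/375375 (≈0.6574)
Rounded to 4 decimal places: x = 29.8937

Answer: 29.8937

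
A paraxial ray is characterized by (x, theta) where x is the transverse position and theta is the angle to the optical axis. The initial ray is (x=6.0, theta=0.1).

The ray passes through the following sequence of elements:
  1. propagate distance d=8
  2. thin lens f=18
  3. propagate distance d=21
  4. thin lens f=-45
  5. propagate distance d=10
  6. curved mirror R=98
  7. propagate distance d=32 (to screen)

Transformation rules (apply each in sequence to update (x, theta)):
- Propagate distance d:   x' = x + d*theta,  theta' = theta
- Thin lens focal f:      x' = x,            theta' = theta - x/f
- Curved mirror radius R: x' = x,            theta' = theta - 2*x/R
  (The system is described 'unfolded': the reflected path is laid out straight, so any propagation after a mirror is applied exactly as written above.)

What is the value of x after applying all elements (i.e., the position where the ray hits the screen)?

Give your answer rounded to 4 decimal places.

Initial: x=6.0000 theta=0.1000
After 1 (propagate distance d=8): x=6.8000 theta=0.1000
After 2 (thin lens f=18): x=6.8000 theta=-5/18 (≈-0.2778)
After 3 (propagate distance d=21): x=29/30 (≈0.9667) theta=-5/18 (≈-0.2778)
After 4 (thin lens f=-45): x=29/30 (≈0.9667) theta=-173/675 (≈-0.2563)
After 5 (propagate distance d=10): x=-431/270 (≈-1.5963) theta=-173/675 (≈-0.2563)
After 6 (curved mirror R=98): x=-431/270 (≈-1.5963) theta=-4933/22050 (≈-0.2237)
After 7 (propagate distance d=32 (to screen)): x=-579163/66150 (≈-8.7553) theta=-4933/22050 (≈-0.2237)
Rounded to 4 decimal places: x = -8.7553

Answer: -8.7553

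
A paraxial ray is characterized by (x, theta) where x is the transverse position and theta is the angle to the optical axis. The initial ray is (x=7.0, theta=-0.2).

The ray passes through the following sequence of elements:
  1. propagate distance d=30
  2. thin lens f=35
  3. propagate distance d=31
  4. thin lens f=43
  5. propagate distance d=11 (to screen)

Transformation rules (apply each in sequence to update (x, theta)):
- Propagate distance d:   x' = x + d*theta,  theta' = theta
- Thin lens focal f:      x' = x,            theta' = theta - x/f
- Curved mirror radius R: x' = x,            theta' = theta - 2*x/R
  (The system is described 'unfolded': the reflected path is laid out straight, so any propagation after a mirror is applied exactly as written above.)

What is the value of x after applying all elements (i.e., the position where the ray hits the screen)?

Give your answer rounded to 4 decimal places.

Answer: -7.0432

Derivation:
Initial: x=7.0000 theta=-0.2000
After 1 (propagate distance d=30): x=1.0000 theta=-0.2000
After 2 (thin lens f=35): x=1.0000 theta=-8/35 (≈-0.2286)
After 3 (propagate distance d=31): x=-213/35 (≈-6.0857) theta=-8/35 (≈-0.2286)
After 4 (thin lens f=43): x=-213/35 (≈-6.0857) theta=-131/1505 (≈-0.0870)
After 5 (propagate distance d=11 (to screen)): x=-2120/301 (≈-7.0432) theta=-131/1505 (≈-0.0870)
Rounded to 4 decimal places: x = -7.0432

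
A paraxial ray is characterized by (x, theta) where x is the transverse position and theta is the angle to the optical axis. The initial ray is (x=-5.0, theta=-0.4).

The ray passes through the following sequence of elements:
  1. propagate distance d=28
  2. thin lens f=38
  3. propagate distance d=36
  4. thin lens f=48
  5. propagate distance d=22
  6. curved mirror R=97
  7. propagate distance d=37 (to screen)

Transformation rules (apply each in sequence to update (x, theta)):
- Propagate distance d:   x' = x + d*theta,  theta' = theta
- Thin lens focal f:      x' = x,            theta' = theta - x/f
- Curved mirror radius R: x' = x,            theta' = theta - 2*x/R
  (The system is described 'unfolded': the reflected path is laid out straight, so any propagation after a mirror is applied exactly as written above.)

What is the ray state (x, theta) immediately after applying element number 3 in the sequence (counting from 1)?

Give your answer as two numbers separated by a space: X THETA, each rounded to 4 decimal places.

Answer: -15.2526 0.0263

Derivation:
Initial: x=-5.0000 theta=-0.4000
After 1 (propagate distance d=28): x=-16.2000 theta=-0.4000
After 2 (thin lens f=38): x=-16.2000 theta=1/38 (≈0.0263)
After 3 (propagate distance d=36): x=-1449/95 (≈-15.2526) theta=1/38 (≈0.0263)
Rounded to 4 decimal places: x = -15.2526, theta = 0.0263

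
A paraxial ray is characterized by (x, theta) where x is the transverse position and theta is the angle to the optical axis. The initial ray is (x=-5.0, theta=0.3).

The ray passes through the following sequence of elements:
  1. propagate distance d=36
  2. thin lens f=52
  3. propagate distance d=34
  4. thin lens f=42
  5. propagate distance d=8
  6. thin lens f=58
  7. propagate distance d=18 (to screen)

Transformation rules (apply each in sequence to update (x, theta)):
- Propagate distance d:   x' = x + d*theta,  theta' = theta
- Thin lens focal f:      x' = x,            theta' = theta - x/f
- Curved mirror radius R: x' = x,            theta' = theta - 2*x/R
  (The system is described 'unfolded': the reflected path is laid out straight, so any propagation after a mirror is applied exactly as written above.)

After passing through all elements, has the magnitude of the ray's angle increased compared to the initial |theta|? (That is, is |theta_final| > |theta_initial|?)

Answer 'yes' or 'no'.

Initial: x=-5.0000 theta=0.3000
After 1 (propagate distance d=36): x=5.8000 theta=0.3000
After 2 (thin lens f=52): x=5.8000 theta=49/260 (≈0.1885)
After 3 (propagate distance d=34): x=1587/130 (≈12.2077) theta=49/260 (≈0.1885)
After 4 (thin lens f=42): x=1587/130 (≈12.2077) theta=-93/910 (≈-0.1022)
After 5 (propagate distance d=8): x=2073/182 (≈11.3901) theta=-93/910 (≈-0.1022)
After 6 (thin lens f=58): x=2073/182 (≈11.3901) theta=-15759/52780 (≈-0.2986)
After 7 (propagate distance d=18 (to screen)): x=79377/13195 (≈6.0157) theta=-15759/52780 (≈-0.2986)
|theta_initial|=0.3000 |theta_final|=15759/52780 (≈0.2986) -> not increased

Answer: no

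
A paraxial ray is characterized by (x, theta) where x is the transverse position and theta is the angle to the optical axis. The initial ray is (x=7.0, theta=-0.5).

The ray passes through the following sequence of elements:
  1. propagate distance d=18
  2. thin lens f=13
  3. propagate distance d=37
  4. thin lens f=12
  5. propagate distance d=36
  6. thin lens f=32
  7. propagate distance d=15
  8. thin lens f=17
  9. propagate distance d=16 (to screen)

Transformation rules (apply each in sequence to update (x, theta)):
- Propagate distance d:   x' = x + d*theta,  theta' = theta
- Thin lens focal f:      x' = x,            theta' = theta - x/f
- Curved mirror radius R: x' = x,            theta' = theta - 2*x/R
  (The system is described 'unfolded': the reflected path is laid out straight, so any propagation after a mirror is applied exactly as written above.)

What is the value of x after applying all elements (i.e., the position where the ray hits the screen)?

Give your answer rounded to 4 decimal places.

Answer: 6.9476

Derivation:
Initial: x=7.0000 theta=-0.5000
After 1 (propagate distance d=18): x=-2.0000 theta=-0.5000
After 2 (thin lens f=13): x=-2.0000 theta=-9/26 (≈-0.3462)
After 3 (propagate distance d=37): x=-385/26 (≈-14.8077) theta=-9/26 (≈-0.3462)
After 4 (thin lens f=12): x=-385/26 (≈-14.8077) theta=277/312 (≈0.8878)
After 5 (propagate distance d=36): x=223/13 (≈17.1538) theta=277/312 (≈0.8878)
After 6 (thin lens f=32): x=223/13 (≈17.1538) theta=439/1248 (≈0.3518)
After 7 (propagate distance d=15): x=9331/416 (≈22.4303) theta=439/1248 (≈0.3518)
After 8 (thin lens f=17): x=9331/416 (≈22.4303) theta=-10265/10608 (≈-0.9677)
After 9 (propagate distance d=16 (to screen)): x=147401/21216 (≈6.9476) theta=-10265/10608 (≈-0.9677)
Rounded to 4 decimal places: x = 6.9476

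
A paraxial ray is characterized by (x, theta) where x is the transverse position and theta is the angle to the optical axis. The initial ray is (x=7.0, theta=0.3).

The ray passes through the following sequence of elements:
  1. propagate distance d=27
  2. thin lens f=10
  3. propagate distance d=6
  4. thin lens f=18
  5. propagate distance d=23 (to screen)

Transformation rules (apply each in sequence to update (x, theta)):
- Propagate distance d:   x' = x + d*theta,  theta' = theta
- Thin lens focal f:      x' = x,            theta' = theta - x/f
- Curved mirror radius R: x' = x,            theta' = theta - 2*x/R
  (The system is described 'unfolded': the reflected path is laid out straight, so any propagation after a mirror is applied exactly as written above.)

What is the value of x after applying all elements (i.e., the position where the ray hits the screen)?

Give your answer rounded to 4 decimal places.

Answer: -30.0078

Derivation:
Initial: x=7.0000 theta=0.3000
After 1 (propagate distance d=27): x=15.1000 theta=0.3000
After 2 (thin lens f=10): x=15.1000 theta=-1.2100
After 3 (propagate distance d=6): x=7.8400 theta=-1.2100
After 4 (thin lens f=18): x=7.8400 theta=-1481/900 (≈-1.6456)
After 5 (propagate distance d=23 (to screen)): x=-27007/900 (≈-30.0078) theta=-1481/900 (≈-1.6456)
Rounded to 4 decimal places: x = -30.0078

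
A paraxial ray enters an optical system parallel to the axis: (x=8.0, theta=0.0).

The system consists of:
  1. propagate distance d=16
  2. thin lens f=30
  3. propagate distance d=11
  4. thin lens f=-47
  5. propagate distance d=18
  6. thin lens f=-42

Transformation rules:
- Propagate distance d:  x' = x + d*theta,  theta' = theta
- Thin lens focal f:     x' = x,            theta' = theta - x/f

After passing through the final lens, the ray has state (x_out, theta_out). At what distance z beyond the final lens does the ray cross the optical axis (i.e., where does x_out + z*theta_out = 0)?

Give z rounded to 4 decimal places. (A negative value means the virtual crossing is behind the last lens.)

Answer: 20.7598

Derivation:
Initial: x=8.0000 theta=0.0000
After 1 (propagate distance d=16): x=8.0000 theta=0.0000
After 2 (thin lens f=30): x=8.0000 theta=-4/15 (≈-0.2667)
After 3 (propagate distance d=11): x=76/15 (≈5.0667) theta=-4/15 (≈-0.2667)
After 4 (thin lens f=-47): x=76/15 (≈5.0667) theta=-112/705 (≈-0.1589)
After 5 (propagate distance d=18): x=1556/705 (≈2.2071) theta=-112/705 (≈-0.1589)
After 6 (thin lens f=-42): x=1556/705 (≈2.2071) theta=-1574/14805 (≈-0.1063)
z_focus = -x_out/theta_out = -(1556/705)/(-1574/14805) = 16338/787 ≈ 20.7598
Rounded to 4 decimal places: z = 20.7598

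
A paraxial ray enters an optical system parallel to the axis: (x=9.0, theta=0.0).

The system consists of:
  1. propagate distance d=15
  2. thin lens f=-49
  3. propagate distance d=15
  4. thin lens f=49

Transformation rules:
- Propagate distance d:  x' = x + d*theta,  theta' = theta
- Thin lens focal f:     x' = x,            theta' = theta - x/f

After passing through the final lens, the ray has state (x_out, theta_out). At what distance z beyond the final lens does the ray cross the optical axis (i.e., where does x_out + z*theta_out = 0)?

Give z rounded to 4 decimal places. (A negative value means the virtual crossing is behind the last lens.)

Initial: x=9.0000 theta=0.0000
After 1 (propagate distance d=15): x=9.0000 theta=0.0000
After 2 (thin lens f=-49): x=9.0000 theta=9/49 (≈0.1837)
After 3 (propagate distance d=15): x=576/49 (≈11.7551) theta=9/49 (≈0.1837)
After 4 (thin lens f=49): x=576/49 (≈11.7551) theta=-135/2401 (≈-0.0562)
z_focus = -x_out/theta_out = -(576/49)/(-135/2401) = 3136/15 ≈ 209.0667
Rounded to 4 decimal places: z = 209.0667

Answer: 209.0667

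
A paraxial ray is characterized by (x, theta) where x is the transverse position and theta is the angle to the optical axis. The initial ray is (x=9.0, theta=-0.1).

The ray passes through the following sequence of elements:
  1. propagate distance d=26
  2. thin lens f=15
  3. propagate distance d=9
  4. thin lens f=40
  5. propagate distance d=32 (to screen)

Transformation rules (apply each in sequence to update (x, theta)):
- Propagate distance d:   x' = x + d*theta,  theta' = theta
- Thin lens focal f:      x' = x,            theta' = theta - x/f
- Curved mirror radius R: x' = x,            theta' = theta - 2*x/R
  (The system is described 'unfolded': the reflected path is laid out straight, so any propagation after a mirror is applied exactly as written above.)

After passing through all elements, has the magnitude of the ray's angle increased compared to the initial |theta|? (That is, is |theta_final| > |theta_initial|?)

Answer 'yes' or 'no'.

Answer: yes

Derivation:
Initial: x=9.0000 theta=-0.1000
After 1 (propagate distance d=26): x=6.4000 theta=-0.1000
After 2 (thin lens f=15): x=6.4000 theta=-79/150 (≈-0.5267)
After 3 (propagate distance d=9): x=1.6600 theta=-79/150 (≈-0.5267)
After 4 (thin lens f=40): x=1.6600 theta=-3409/6000 (≈-0.5682)
After 5 (propagate distance d=32 (to screen)): x=-12391/750 (≈-16.5213) theta=-3409/6000 (≈-0.5682)
|theta_initial|=0.1000 |theta_final|=3409/6000 (≈0.5682) -> increased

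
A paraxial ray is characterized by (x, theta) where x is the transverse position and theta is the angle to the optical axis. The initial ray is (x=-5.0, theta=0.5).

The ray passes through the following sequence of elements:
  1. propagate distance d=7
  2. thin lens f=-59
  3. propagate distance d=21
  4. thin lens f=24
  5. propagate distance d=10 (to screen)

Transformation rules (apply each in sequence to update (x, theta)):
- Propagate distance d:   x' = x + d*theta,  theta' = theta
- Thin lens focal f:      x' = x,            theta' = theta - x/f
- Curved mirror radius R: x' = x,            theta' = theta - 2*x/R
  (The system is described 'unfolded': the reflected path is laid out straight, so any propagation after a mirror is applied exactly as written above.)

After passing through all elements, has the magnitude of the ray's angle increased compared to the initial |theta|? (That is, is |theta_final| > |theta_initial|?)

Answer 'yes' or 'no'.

Initial: x=-5.0000 theta=0.5000
After 1 (propagate distance d=7): x=-1.5000 theta=0.5000
After 2 (thin lens f=-59): x=-1.5000 theta=28/59 (≈0.4746)
After 3 (propagate distance d=21): x=999/118 (≈8.4661) theta=28/59 (≈0.4746)
After 4 (thin lens f=24): x=999/118 (≈8.4661) theta=115/944 (≈0.1218)
After 5 (propagate distance d=10 (to screen)): x=4571/472 (≈9.6843) theta=115/944 (≈0.1218)
|theta_initial|=0.5000 |theta_final|=115/944 (≈0.1218) -> not increased

Answer: no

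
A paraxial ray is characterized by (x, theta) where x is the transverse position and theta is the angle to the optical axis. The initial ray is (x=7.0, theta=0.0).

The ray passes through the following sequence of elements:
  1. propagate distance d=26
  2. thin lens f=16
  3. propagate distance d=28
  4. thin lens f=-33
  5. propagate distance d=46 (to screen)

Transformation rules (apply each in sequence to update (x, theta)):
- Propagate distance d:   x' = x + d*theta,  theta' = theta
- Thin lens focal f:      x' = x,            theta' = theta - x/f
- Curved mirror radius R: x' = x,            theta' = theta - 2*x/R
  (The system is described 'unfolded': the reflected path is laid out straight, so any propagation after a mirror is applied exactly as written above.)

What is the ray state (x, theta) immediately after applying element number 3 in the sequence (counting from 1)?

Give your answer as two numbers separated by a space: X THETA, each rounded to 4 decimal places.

Answer: -5.2500 -0.4375

Derivation:
Initial: x=7.0000 theta=0.0000
After 1 (propagate distance d=26): x=7.0000 theta=0.0000
After 2 (thin lens f=16): x=7.0000 theta=-0.4375
After 3 (propagate distance d=28): x=-5.2500 theta=-0.4375
Rounded to 4 decimal places: x = -5.2500, theta = -0.4375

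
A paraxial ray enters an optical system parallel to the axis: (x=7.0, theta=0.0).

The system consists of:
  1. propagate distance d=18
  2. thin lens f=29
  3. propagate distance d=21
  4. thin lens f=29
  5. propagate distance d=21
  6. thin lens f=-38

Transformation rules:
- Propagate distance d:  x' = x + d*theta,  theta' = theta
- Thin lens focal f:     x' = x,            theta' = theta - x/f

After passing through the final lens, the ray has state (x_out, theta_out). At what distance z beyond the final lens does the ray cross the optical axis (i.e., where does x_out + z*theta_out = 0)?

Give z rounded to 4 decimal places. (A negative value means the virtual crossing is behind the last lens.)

Initial: x=7.0000 theta=0.0000
After 1 (propagate distance d=18): x=7.0000 theta=0.0000
After 2 (thin lens f=29): x=7.0000 theta=-7/29 (≈-0.2414)
After 3 (propagate distance d=21): x=56/29 (≈1.9310) theta=-7/29 (≈-0.2414)
After 4 (thin lens f=29): x=56/29 (≈1.9310) theta=-259/841 (≈-0.3080)
After 5 (propagate distance d=21): x=-3815/841 (≈-4.5363) theta=-259/841 (≈-0.3080)
After 6 (thin lens f=-38): x=-3815/841 (≈-4.5363) theta=-13657/31958 (≈-0.4273)
z_focus = -x_out/theta_out = -(-3815/841)/(-13657/31958) = -20710/1951 ≈ -10.6151
Rounded to 4 decimal places: z = -10.6151

Answer: -10.6151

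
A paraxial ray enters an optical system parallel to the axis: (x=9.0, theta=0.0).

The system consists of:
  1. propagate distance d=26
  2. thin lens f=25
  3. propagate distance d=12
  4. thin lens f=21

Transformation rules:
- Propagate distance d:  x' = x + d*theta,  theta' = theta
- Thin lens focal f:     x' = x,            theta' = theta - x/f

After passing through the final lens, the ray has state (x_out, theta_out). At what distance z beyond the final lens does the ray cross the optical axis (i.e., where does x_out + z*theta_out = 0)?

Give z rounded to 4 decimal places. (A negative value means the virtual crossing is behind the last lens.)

Initial: x=9.0000 theta=0.0000
After 1 (propagate distance d=26): x=9.0000 theta=0.0000
After 2 (thin lens f=25): x=9.0000 theta=-0.3600
After 3 (propagate distance d=12): x=4.6800 theta=-0.3600
After 4 (thin lens f=21): x=4.6800 theta=-102/175 (≈-0.5829)
z_focus = -x_out/theta_out = -(4.6800)/(-102/175) = 273/34 ≈ 8.0294
Rounded to 4 decimal places: z = 8.0294

Answer: 8.0294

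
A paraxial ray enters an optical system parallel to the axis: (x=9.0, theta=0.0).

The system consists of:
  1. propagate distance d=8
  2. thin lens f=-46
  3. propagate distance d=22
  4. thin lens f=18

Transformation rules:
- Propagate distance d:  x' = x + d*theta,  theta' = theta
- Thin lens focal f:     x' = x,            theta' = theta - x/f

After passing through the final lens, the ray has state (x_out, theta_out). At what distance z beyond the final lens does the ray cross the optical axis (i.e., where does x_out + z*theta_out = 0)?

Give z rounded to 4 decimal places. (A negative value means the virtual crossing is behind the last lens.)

Initial: x=9.0000 theta=0.0000
After 1 (propagate distance d=8): x=9.0000 theta=0.0000
After 2 (thin lens f=-46): x=9.0000 theta=9/46 (≈0.1957)
After 3 (propagate distance d=22): x=306/23 (≈13.3043) theta=9/46 (≈0.1957)
After 4 (thin lens f=18): x=306/23 (≈13.3043) theta=-25/46 (≈-0.5435)
z_focus = -x_out/theta_out = -(306/23)/(-25/46) = 24.4800
Rounded to 4 decimal places: z = 24.4800

Answer: 24.4800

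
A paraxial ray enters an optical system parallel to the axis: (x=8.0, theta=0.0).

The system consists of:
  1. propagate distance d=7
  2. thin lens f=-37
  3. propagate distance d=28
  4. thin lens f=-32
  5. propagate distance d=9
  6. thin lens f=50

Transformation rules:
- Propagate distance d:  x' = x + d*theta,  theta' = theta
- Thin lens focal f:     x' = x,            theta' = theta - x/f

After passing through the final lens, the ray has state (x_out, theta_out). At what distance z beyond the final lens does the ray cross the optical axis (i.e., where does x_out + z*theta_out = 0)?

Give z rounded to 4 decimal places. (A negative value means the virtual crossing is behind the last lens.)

Answer: -77.8334

Derivation:
Initial: x=8.0000 theta=0.0000
After 1 (propagate distance d=7): x=8.0000 theta=0.0000
After 2 (thin lens f=-37): x=8.0000 theta=8/37 (≈0.2162)
After 3 (propagate distance d=28): x=520/37 (≈14.0541) theta=8/37 (≈0.2162)
After 4 (thin lens f=-32): x=520/37 (≈14.0541) theta=97/148 (≈0.6554)
After 5 (propagate distance d=9): x=2953/148 (≈19.9527) theta=97/148 (≈0.6554)
After 6 (thin lens f=50): x=2953/148 (≈19.9527) theta=1897/7400 (≈0.2564)
z_focus = -x_out/theta_out = -(2953/148)/(1897/7400) = -147650/1897 ≈ -77.8334
Rounded to 4 decimal places: z = -77.8334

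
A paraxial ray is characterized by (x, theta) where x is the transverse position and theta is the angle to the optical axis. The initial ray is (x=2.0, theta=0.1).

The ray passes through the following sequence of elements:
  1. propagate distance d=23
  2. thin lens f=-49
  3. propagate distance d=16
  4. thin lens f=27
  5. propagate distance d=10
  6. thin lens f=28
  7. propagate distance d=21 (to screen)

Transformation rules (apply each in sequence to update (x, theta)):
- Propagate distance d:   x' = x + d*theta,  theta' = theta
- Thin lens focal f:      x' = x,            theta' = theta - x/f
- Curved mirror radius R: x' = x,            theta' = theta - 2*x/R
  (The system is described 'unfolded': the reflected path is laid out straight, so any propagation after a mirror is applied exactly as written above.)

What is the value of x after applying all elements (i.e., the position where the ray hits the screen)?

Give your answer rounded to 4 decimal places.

Initial: x=2.0000 theta=0.1000
After 1 (propagate distance d=23): x=4.3000 theta=0.1000
After 2 (thin lens f=-49): x=4.3000 theta=46/245 (≈0.1878)
After 3 (propagate distance d=16): x=3579/490 (≈7.3041) theta=46/245 (≈0.1878)
After 4 (thin lens f=27): x=3579/490 (≈7.3041) theta=-73/882 (≈-0.0828)
After 5 (propagate distance d=10): x=28561/4410 (≈6.4764) theta=-73/882 (≈-0.0828)
After 6 (thin lens f=28): x=28561/4410 (≈6.4764) theta=-4309/13720 (≈-0.3141)
After 7 (propagate distance d=21 (to screen)): x=-2099/17640 (≈-0.1190) theta=-4309/13720 (≈-0.3141)
Rounded to 4 decimal places: x = -0.1190

Answer: -0.1190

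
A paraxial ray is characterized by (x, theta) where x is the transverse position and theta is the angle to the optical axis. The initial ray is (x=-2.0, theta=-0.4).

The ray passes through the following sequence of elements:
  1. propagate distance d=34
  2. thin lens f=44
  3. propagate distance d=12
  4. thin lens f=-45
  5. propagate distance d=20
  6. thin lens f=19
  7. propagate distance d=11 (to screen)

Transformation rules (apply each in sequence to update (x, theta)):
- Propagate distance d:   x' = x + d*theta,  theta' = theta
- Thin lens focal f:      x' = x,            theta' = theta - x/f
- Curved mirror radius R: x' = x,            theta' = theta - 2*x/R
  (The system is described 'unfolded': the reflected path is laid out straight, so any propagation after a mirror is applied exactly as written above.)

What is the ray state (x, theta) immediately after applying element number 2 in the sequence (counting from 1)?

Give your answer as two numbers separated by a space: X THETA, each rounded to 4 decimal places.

Answer: -15.6000 -0.0455

Derivation:
Initial: x=-2.0000 theta=-0.4000
After 1 (propagate distance d=34): x=-15.6000 theta=-0.4000
After 2 (thin lens f=44): x=-15.6000 theta=-1/22 (≈-0.0455)
Rounded to 4 decimal places: x = -15.6000, theta = -0.0455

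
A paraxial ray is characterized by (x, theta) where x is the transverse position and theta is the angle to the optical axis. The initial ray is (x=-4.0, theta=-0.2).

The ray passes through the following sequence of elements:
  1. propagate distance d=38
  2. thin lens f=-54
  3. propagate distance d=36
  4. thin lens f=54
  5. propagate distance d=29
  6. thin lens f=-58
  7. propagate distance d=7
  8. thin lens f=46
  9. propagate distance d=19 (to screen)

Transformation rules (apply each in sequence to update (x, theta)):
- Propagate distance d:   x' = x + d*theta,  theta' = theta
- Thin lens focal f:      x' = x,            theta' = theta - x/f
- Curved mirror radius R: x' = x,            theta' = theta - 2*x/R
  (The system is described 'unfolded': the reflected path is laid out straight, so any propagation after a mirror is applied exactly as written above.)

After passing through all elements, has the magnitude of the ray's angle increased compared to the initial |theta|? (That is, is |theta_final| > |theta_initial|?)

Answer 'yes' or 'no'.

Answer: yes

Derivation:
Initial: x=-4.0000 theta=-0.2000
After 1 (propagate distance d=38): x=-11.6000 theta=-0.2000
After 2 (thin lens f=-54): x=-11.6000 theta=-56/135 (≈-0.4148)
After 3 (propagate distance d=36): x=-398/15 (≈-26.5333) theta=-56/135 (≈-0.4148)
After 4 (thin lens f=54): x=-398/15 (≈-26.5333) theta=31/405 (≈0.0765)
After 5 (propagate distance d=29): x=-9847/405 (≈-24.3136) theta=31/405 (≈0.0765)
After 6 (thin lens f=-58): x=-9847/405 (≈-24.3136) theta=-2683/7830 (≈-0.3427)
After 7 (propagate distance d=7): x=-627469/23490 (≈-26.7122) theta=-2683/7830 (≈-0.3427)
After 8 (thin lens f=46): x=-627469/23490 (≈-26.7122) theta=51443/216108 (≈0.2380)
After 9 (propagate distance d=19 (to screen)): x=-7992163/360180 (≈-22.1894) theta=51443/216108 (≈0.2380)
|theta_initial|=0.2000 |theta_final|=51443/216108 (≈0.2380) -> increased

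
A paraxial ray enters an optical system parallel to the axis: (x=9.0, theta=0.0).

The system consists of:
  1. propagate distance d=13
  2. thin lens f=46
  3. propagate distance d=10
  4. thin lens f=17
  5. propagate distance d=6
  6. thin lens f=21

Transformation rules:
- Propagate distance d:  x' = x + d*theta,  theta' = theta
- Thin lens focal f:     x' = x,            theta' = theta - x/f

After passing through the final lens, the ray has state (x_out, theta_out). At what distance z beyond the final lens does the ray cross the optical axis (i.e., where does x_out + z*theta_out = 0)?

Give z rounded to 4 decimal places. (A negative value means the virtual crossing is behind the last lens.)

Answer: 4.3881

Derivation:
Initial: x=9.0000 theta=0.0000
After 1 (propagate distance d=13): x=9.0000 theta=0.0000
After 2 (thin lens f=46): x=9.0000 theta=-9/46 (≈-0.1957)
After 3 (propagate distance d=10): x=162/23 (≈7.0435) theta=-9/46 (≈-0.1957)
After 4 (thin lens f=17): x=162/23 (≈7.0435) theta=-477/782 (≈-0.6100)
After 5 (propagate distance d=6): x=1323/391 (≈3.3836) theta=-477/782 (≈-0.6100)
After 6 (thin lens f=21): x=1323/391 (≈3.3836) theta=-603/782 (≈-0.7711)
z_focus = -x_out/theta_out = -(1323/391)/(-603/782) = 294/67 ≈ 4.3881
Rounded to 4 decimal places: z = 4.3881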